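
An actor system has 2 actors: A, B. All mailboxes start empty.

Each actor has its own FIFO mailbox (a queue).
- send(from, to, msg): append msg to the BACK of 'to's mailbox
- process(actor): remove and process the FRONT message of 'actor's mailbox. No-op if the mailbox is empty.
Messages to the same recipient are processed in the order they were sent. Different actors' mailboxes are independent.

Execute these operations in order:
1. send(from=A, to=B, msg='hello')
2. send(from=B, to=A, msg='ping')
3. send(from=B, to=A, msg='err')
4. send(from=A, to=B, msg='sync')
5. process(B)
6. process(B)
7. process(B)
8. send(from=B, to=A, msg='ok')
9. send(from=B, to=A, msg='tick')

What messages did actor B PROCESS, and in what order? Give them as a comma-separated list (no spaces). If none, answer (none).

After 1 (send(from=A, to=B, msg='hello')): A:[] B:[hello]
After 2 (send(from=B, to=A, msg='ping')): A:[ping] B:[hello]
After 3 (send(from=B, to=A, msg='err')): A:[ping,err] B:[hello]
After 4 (send(from=A, to=B, msg='sync')): A:[ping,err] B:[hello,sync]
After 5 (process(B)): A:[ping,err] B:[sync]
After 6 (process(B)): A:[ping,err] B:[]
After 7 (process(B)): A:[ping,err] B:[]
After 8 (send(from=B, to=A, msg='ok')): A:[ping,err,ok] B:[]
After 9 (send(from=B, to=A, msg='tick')): A:[ping,err,ok,tick] B:[]

Answer: hello,sync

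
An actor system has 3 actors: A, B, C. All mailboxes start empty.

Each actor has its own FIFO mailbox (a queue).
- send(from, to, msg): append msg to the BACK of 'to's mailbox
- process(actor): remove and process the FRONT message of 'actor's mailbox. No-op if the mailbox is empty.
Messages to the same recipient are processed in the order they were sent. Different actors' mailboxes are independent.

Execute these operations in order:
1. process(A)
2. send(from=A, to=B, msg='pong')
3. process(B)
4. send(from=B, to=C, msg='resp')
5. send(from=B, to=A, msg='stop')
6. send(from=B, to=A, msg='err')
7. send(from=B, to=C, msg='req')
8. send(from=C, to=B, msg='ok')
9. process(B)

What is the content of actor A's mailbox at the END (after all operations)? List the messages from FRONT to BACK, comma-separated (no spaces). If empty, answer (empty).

After 1 (process(A)): A:[] B:[] C:[]
After 2 (send(from=A, to=B, msg='pong')): A:[] B:[pong] C:[]
After 3 (process(B)): A:[] B:[] C:[]
After 4 (send(from=B, to=C, msg='resp')): A:[] B:[] C:[resp]
After 5 (send(from=B, to=A, msg='stop')): A:[stop] B:[] C:[resp]
After 6 (send(from=B, to=A, msg='err')): A:[stop,err] B:[] C:[resp]
After 7 (send(from=B, to=C, msg='req')): A:[stop,err] B:[] C:[resp,req]
After 8 (send(from=C, to=B, msg='ok')): A:[stop,err] B:[ok] C:[resp,req]
After 9 (process(B)): A:[stop,err] B:[] C:[resp,req]

Answer: stop,err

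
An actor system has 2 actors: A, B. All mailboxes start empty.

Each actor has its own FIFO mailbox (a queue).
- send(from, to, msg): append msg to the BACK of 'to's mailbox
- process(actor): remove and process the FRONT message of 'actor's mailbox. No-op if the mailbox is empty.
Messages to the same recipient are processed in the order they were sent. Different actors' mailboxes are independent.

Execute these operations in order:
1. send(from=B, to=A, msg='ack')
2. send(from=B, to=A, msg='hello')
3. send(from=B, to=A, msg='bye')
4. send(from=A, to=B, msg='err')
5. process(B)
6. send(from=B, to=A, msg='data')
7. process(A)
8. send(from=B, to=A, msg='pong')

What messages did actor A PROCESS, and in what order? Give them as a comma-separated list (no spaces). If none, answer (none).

Answer: ack

Derivation:
After 1 (send(from=B, to=A, msg='ack')): A:[ack] B:[]
After 2 (send(from=B, to=A, msg='hello')): A:[ack,hello] B:[]
After 3 (send(from=B, to=A, msg='bye')): A:[ack,hello,bye] B:[]
After 4 (send(from=A, to=B, msg='err')): A:[ack,hello,bye] B:[err]
After 5 (process(B)): A:[ack,hello,bye] B:[]
After 6 (send(from=B, to=A, msg='data')): A:[ack,hello,bye,data] B:[]
After 7 (process(A)): A:[hello,bye,data] B:[]
After 8 (send(from=B, to=A, msg='pong')): A:[hello,bye,data,pong] B:[]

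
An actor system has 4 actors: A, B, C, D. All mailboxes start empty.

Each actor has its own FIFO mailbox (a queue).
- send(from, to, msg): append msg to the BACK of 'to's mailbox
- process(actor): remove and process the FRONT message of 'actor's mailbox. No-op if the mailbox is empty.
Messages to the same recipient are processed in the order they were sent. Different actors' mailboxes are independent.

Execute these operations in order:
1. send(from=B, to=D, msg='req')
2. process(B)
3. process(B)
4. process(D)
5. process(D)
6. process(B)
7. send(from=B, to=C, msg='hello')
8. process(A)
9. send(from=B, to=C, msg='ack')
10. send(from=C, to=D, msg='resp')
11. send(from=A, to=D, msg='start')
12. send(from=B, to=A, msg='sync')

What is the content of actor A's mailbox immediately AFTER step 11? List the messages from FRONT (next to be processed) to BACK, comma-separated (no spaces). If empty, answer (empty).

After 1 (send(from=B, to=D, msg='req')): A:[] B:[] C:[] D:[req]
After 2 (process(B)): A:[] B:[] C:[] D:[req]
After 3 (process(B)): A:[] B:[] C:[] D:[req]
After 4 (process(D)): A:[] B:[] C:[] D:[]
After 5 (process(D)): A:[] B:[] C:[] D:[]
After 6 (process(B)): A:[] B:[] C:[] D:[]
After 7 (send(from=B, to=C, msg='hello')): A:[] B:[] C:[hello] D:[]
After 8 (process(A)): A:[] B:[] C:[hello] D:[]
After 9 (send(from=B, to=C, msg='ack')): A:[] B:[] C:[hello,ack] D:[]
After 10 (send(from=C, to=D, msg='resp')): A:[] B:[] C:[hello,ack] D:[resp]
After 11 (send(from=A, to=D, msg='start')): A:[] B:[] C:[hello,ack] D:[resp,start]

(empty)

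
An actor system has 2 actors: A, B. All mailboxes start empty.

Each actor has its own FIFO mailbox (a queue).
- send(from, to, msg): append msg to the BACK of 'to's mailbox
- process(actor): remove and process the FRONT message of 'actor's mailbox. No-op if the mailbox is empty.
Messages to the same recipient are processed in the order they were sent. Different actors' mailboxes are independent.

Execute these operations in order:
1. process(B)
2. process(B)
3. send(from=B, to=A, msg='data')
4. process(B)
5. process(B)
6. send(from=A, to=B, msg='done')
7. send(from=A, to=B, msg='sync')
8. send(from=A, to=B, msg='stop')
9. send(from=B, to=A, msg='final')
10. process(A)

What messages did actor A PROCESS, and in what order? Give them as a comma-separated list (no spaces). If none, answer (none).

Answer: data

Derivation:
After 1 (process(B)): A:[] B:[]
After 2 (process(B)): A:[] B:[]
After 3 (send(from=B, to=A, msg='data')): A:[data] B:[]
After 4 (process(B)): A:[data] B:[]
After 5 (process(B)): A:[data] B:[]
After 6 (send(from=A, to=B, msg='done')): A:[data] B:[done]
After 7 (send(from=A, to=B, msg='sync')): A:[data] B:[done,sync]
After 8 (send(from=A, to=B, msg='stop')): A:[data] B:[done,sync,stop]
After 9 (send(from=B, to=A, msg='final')): A:[data,final] B:[done,sync,stop]
After 10 (process(A)): A:[final] B:[done,sync,stop]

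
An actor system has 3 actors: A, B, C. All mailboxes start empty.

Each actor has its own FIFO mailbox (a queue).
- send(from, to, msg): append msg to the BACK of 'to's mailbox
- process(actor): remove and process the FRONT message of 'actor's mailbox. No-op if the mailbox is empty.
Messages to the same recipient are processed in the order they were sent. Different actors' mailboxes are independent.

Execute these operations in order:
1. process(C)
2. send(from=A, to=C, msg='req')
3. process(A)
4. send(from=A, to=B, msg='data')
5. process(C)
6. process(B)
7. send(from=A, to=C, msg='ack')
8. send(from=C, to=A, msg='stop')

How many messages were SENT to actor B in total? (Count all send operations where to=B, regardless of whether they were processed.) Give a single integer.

After 1 (process(C)): A:[] B:[] C:[]
After 2 (send(from=A, to=C, msg='req')): A:[] B:[] C:[req]
After 3 (process(A)): A:[] B:[] C:[req]
After 4 (send(from=A, to=B, msg='data')): A:[] B:[data] C:[req]
After 5 (process(C)): A:[] B:[data] C:[]
After 6 (process(B)): A:[] B:[] C:[]
After 7 (send(from=A, to=C, msg='ack')): A:[] B:[] C:[ack]
After 8 (send(from=C, to=A, msg='stop')): A:[stop] B:[] C:[ack]

Answer: 1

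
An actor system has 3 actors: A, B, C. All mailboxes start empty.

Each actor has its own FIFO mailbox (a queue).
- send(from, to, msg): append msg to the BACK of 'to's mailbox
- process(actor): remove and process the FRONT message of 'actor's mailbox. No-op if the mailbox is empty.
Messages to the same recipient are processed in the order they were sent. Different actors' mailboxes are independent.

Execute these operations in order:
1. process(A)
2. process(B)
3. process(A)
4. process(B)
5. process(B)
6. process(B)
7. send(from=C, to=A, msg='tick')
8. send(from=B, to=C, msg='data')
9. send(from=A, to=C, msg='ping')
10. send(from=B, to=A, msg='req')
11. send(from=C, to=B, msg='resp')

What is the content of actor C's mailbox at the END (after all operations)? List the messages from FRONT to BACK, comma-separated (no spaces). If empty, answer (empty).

Answer: data,ping

Derivation:
After 1 (process(A)): A:[] B:[] C:[]
After 2 (process(B)): A:[] B:[] C:[]
After 3 (process(A)): A:[] B:[] C:[]
After 4 (process(B)): A:[] B:[] C:[]
After 5 (process(B)): A:[] B:[] C:[]
After 6 (process(B)): A:[] B:[] C:[]
After 7 (send(from=C, to=A, msg='tick')): A:[tick] B:[] C:[]
After 8 (send(from=B, to=C, msg='data')): A:[tick] B:[] C:[data]
After 9 (send(from=A, to=C, msg='ping')): A:[tick] B:[] C:[data,ping]
After 10 (send(from=B, to=A, msg='req')): A:[tick,req] B:[] C:[data,ping]
After 11 (send(from=C, to=B, msg='resp')): A:[tick,req] B:[resp] C:[data,ping]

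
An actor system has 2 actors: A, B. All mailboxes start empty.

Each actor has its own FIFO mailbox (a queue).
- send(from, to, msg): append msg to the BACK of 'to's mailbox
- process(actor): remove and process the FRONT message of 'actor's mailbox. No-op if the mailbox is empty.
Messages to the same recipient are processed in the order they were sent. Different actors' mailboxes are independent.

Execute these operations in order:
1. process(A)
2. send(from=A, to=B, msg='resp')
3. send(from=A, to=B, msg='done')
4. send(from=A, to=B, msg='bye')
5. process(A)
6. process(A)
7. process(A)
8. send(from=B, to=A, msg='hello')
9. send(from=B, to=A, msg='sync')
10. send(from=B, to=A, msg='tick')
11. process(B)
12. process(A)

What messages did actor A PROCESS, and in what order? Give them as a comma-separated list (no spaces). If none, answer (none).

Answer: hello

Derivation:
After 1 (process(A)): A:[] B:[]
After 2 (send(from=A, to=B, msg='resp')): A:[] B:[resp]
After 3 (send(from=A, to=B, msg='done')): A:[] B:[resp,done]
After 4 (send(from=A, to=B, msg='bye')): A:[] B:[resp,done,bye]
After 5 (process(A)): A:[] B:[resp,done,bye]
After 6 (process(A)): A:[] B:[resp,done,bye]
After 7 (process(A)): A:[] B:[resp,done,bye]
After 8 (send(from=B, to=A, msg='hello')): A:[hello] B:[resp,done,bye]
After 9 (send(from=B, to=A, msg='sync')): A:[hello,sync] B:[resp,done,bye]
After 10 (send(from=B, to=A, msg='tick')): A:[hello,sync,tick] B:[resp,done,bye]
After 11 (process(B)): A:[hello,sync,tick] B:[done,bye]
After 12 (process(A)): A:[sync,tick] B:[done,bye]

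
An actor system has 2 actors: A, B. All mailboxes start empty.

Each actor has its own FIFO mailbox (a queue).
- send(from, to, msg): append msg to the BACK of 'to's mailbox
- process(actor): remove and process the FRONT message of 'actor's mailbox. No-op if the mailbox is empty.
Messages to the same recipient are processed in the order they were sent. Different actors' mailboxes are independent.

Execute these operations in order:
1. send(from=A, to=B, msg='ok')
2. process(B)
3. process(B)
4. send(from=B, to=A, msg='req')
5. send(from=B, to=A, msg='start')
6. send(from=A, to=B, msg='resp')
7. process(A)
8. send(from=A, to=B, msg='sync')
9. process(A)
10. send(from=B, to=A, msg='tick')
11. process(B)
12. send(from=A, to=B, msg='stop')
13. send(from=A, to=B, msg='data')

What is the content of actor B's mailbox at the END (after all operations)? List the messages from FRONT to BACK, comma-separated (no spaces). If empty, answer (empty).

Answer: sync,stop,data

Derivation:
After 1 (send(from=A, to=B, msg='ok')): A:[] B:[ok]
After 2 (process(B)): A:[] B:[]
After 3 (process(B)): A:[] B:[]
After 4 (send(from=B, to=A, msg='req')): A:[req] B:[]
After 5 (send(from=B, to=A, msg='start')): A:[req,start] B:[]
After 6 (send(from=A, to=B, msg='resp')): A:[req,start] B:[resp]
After 7 (process(A)): A:[start] B:[resp]
After 8 (send(from=A, to=B, msg='sync')): A:[start] B:[resp,sync]
After 9 (process(A)): A:[] B:[resp,sync]
After 10 (send(from=B, to=A, msg='tick')): A:[tick] B:[resp,sync]
After 11 (process(B)): A:[tick] B:[sync]
After 12 (send(from=A, to=B, msg='stop')): A:[tick] B:[sync,stop]
After 13 (send(from=A, to=B, msg='data')): A:[tick] B:[sync,stop,data]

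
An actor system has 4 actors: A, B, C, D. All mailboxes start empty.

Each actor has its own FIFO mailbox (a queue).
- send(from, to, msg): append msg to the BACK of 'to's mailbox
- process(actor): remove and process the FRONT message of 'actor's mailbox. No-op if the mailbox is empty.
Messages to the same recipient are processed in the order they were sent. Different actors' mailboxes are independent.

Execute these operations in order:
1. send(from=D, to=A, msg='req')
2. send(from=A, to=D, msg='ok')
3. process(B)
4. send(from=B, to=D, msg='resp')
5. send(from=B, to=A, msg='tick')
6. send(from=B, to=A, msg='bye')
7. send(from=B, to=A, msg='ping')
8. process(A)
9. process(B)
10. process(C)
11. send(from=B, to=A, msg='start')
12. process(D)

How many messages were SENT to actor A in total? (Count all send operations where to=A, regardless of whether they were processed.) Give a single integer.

After 1 (send(from=D, to=A, msg='req')): A:[req] B:[] C:[] D:[]
After 2 (send(from=A, to=D, msg='ok')): A:[req] B:[] C:[] D:[ok]
After 3 (process(B)): A:[req] B:[] C:[] D:[ok]
After 4 (send(from=B, to=D, msg='resp')): A:[req] B:[] C:[] D:[ok,resp]
After 5 (send(from=B, to=A, msg='tick')): A:[req,tick] B:[] C:[] D:[ok,resp]
After 6 (send(from=B, to=A, msg='bye')): A:[req,tick,bye] B:[] C:[] D:[ok,resp]
After 7 (send(from=B, to=A, msg='ping')): A:[req,tick,bye,ping] B:[] C:[] D:[ok,resp]
After 8 (process(A)): A:[tick,bye,ping] B:[] C:[] D:[ok,resp]
After 9 (process(B)): A:[tick,bye,ping] B:[] C:[] D:[ok,resp]
After 10 (process(C)): A:[tick,bye,ping] B:[] C:[] D:[ok,resp]
After 11 (send(from=B, to=A, msg='start')): A:[tick,bye,ping,start] B:[] C:[] D:[ok,resp]
After 12 (process(D)): A:[tick,bye,ping,start] B:[] C:[] D:[resp]

Answer: 5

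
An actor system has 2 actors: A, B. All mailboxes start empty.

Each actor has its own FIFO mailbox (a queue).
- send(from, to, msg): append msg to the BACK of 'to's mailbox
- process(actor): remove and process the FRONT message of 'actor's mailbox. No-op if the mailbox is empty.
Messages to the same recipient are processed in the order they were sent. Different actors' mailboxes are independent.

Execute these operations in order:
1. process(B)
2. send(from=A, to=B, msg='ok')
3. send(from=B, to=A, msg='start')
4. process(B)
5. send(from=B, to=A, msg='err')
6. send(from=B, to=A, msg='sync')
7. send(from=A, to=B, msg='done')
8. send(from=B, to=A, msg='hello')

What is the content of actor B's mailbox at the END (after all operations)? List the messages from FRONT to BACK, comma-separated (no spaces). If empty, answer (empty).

After 1 (process(B)): A:[] B:[]
After 2 (send(from=A, to=B, msg='ok')): A:[] B:[ok]
After 3 (send(from=B, to=A, msg='start')): A:[start] B:[ok]
After 4 (process(B)): A:[start] B:[]
After 5 (send(from=B, to=A, msg='err')): A:[start,err] B:[]
After 6 (send(from=B, to=A, msg='sync')): A:[start,err,sync] B:[]
After 7 (send(from=A, to=B, msg='done')): A:[start,err,sync] B:[done]
After 8 (send(from=B, to=A, msg='hello')): A:[start,err,sync,hello] B:[done]

Answer: done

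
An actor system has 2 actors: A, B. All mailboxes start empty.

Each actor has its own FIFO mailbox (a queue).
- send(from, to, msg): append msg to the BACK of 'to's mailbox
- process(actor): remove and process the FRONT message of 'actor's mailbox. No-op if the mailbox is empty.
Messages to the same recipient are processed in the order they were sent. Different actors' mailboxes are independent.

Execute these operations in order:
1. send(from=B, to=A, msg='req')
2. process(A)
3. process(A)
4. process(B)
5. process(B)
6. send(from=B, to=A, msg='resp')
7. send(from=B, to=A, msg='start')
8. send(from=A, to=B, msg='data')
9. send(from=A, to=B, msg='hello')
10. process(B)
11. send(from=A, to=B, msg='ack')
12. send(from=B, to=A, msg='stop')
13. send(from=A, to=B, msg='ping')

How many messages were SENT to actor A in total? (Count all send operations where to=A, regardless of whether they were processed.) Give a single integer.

Answer: 4

Derivation:
After 1 (send(from=B, to=A, msg='req')): A:[req] B:[]
After 2 (process(A)): A:[] B:[]
After 3 (process(A)): A:[] B:[]
After 4 (process(B)): A:[] B:[]
After 5 (process(B)): A:[] B:[]
After 6 (send(from=B, to=A, msg='resp')): A:[resp] B:[]
After 7 (send(from=B, to=A, msg='start')): A:[resp,start] B:[]
After 8 (send(from=A, to=B, msg='data')): A:[resp,start] B:[data]
After 9 (send(from=A, to=B, msg='hello')): A:[resp,start] B:[data,hello]
After 10 (process(B)): A:[resp,start] B:[hello]
After 11 (send(from=A, to=B, msg='ack')): A:[resp,start] B:[hello,ack]
After 12 (send(from=B, to=A, msg='stop')): A:[resp,start,stop] B:[hello,ack]
After 13 (send(from=A, to=B, msg='ping')): A:[resp,start,stop] B:[hello,ack,ping]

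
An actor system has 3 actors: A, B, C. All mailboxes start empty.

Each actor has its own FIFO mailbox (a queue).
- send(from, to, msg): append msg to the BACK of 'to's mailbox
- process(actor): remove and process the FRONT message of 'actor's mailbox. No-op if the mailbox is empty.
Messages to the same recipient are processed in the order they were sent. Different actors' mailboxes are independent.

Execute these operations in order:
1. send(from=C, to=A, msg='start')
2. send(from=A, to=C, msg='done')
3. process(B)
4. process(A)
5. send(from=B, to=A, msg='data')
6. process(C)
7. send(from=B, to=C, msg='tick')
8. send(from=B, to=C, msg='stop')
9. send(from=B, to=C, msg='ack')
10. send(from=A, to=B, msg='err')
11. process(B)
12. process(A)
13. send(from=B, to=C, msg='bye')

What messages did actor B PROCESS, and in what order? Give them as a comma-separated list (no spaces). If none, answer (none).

After 1 (send(from=C, to=A, msg='start')): A:[start] B:[] C:[]
After 2 (send(from=A, to=C, msg='done')): A:[start] B:[] C:[done]
After 3 (process(B)): A:[start] B:[] C:[done]
After 4 (process(A)): A:[] B:[] C:[done]
After 5 (send(from=B, to=A, msg='data')): A:[data] B:[] C:[done]
After 6 (process(C)): A:[data] B:[] C:[]
After 7 (send(from=B, to=C, msg='tick')): A:[data] B:[] C:[tick]
After 8 (send(from=B, to=C, msg='stop')): A:[data] B:[] C:[tick,stop]
After 9 (send(from=B, to=C, msg='ack')): A:[data] B:[] C:[tick,stop,ack]
After 10 (send(from=A, to=B, msg='err')): A:[data] B:[err] C:[tick,stop,ack]
After 11 (process(B)): A:[data] B:[] C:[tick,stop,ack]
After 12 (process(A)): A:[] B:[] C:[tick,stop,ack]
After 13 (send(from=B, to=C, msg='bye')): A:[] B:[] C:[tick,stop,ack,bye]

Answer: err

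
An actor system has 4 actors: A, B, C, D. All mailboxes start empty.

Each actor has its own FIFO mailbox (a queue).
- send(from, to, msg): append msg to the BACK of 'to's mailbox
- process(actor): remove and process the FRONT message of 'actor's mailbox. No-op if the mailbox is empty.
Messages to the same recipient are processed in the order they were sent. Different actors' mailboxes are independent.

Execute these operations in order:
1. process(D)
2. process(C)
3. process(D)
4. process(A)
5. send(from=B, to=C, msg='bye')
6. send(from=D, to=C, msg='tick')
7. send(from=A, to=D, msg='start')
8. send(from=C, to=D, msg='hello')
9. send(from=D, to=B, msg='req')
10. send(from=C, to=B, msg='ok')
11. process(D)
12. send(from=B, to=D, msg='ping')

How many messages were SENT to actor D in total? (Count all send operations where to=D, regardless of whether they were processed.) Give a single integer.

After 1 (process(D)): A:[] B:[] C:[] D:[]
After 2 (process(C)): A:[] B:[] C:[] D:[]
After 3 (process(D)): A:[] B:[] C:[] D:[]
After 4 (process(A)): A:[] B:[] C:[] D:[]
After 5 (send(from=B, to=C, msg='bye')): A:[] B:[] C:[bye] D:[]
After 6 (send(from=D, to=C, msg='tick')): A:[] B:[] C:[bye,tick] D:[]
After 7 (send(from=A, to=D, msg='start')): A:[] B:[] C:[bye,tick] D:[start]
After 8 (send(from=C, to=D, msg='hello')): A:[] B:[] C:[bye,tick] D:[start,hello]
After 9 (send(from=D, to=B, msg='req')): A:[] B:[req] C:[bye,tick] D:[start,hello]
After 10 (send(from=C, to=B, msg='ok')): A:[] B:[req,ok] C:[bye,tick] D:[start,hello]
After 11 (process(D)): A:[] B:[req,ok] C:[bye,tick] D:[hello]
After 12 (send(from=B, to=D, msg='ping')): A:[] B:[req,ok] C:[bye,tick] D:[hello,ping]

Answer: 3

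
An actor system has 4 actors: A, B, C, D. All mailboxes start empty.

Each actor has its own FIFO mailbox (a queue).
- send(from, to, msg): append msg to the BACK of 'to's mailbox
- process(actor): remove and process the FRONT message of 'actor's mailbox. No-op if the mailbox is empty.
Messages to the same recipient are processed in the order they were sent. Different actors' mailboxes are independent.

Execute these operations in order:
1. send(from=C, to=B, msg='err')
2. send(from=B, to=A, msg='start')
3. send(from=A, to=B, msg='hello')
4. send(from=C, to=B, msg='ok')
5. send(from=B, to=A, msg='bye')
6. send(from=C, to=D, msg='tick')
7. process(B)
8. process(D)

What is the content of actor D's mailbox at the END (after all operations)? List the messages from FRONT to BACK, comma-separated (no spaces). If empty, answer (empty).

Answer: (empty)

Derivation:
After 1 (send(from=C, to=B, msg='err')): A:[] B:[err] C:[] D:[]
After 2 (send(from=B, to=A, msg='start')): A:[start] B:[err] C:[] D:[]
After 3 (send(from=A, to=B, msg='hello')): A:[start] B:[err,hello] C:[] D:[]
After 4 (send(from=C, to=B, msg='ok')): A:[start] B:[err,hello,ok] C:[] D:[]
After 5 (send(from=B, to=A, msg='bye')): A:[start,bye] B:[err,hello,ok] C:[] D:[]
After 6 (send(from=C, to=D, msg='tick')): A:[start,bye] B:[err,hello,ok] C:[] D:[tick]
After 7 (process(B)): A:[start,bye] B:[hello,ok] C:[] D:[tick]
After 8 (process(D)): A:[start,bye] B:[hello,ok] C:[] D:[]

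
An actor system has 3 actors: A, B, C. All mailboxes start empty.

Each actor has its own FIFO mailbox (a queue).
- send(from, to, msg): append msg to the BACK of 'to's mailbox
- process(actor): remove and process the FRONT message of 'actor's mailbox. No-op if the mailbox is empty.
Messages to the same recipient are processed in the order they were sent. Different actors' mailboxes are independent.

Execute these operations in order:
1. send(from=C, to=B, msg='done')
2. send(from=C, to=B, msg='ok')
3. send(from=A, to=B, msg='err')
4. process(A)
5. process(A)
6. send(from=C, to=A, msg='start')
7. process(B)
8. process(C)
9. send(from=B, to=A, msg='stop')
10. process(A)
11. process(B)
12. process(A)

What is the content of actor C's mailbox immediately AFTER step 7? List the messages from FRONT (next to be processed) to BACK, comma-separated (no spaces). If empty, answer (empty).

After 1 (send(from=C, to=B, msg='done')): A:[] B:[done] C:[]
After 2 (send(from=C, to=B, msg='ok')): A:[] B:[done,ok] C:[]
After 3 (send(from=A, to=B, msg='err')): A:[] B:[done,ok,err] C:[]
After 4 (process(A)): A:[] B:[done,ok,err] C:[]
After 5 (process(A)): A:[] B:[done,ok,err] C:[]
After 6 (send(from=C, to=A, msg='start')): A:[start] B:[done,ok,err] C:[]
After 7 (process(B)): A:[start] B:[ok,err] C:[]

(empty)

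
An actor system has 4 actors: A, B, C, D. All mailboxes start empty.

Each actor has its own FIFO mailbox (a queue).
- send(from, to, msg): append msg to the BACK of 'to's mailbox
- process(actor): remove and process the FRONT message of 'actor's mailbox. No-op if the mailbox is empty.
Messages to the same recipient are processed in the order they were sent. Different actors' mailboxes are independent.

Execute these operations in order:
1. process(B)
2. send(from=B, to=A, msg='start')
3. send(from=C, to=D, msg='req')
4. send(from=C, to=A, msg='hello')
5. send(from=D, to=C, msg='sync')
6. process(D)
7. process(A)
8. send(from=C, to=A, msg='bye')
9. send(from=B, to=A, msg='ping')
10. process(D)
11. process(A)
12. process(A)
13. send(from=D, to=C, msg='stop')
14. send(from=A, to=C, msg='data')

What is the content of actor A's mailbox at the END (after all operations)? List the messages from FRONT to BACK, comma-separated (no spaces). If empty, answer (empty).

After 1 (process(B)): A:[] B:[] C:[] D:[]
After 2 (send(from=B, to=A, msg='start')): A:[start] B:[] C:[] D:[]
After 3 (send(from=C, to=D, msg='req')): A:[start] B:[] C:[] D:[req]
After 4 (send(from=C, to=A, msg='hello')): A:[start,hello] B:[] C:[] D:[req]
After 5 (send(from=D, to=C, msg='sync')): A:[start,hello] B:[] C:[sync] D:[req]
After 6 (process(D)): A:[start,hello] B:[] C:[sync] D:[]
After 7 (process(A)): A:[hello] B:[] C:[sync] D:[]
After 8 (send(from=C, to=A, msg='bye')): A:[hello,bye] B:[] C:[sync] D:[]
After 9 (send(from=B, to=A, msg='ping')): A:[hello,bye,ping] B:[] C:[sync] D:[]
After 10 (process(D)): A:[hello,bye,ping] B:[] C:[sync] D:[]
After 11 (process(A)): A:[bye,ping] B:[] C:[sync] D:[]
After 12 (process(A)): A:[ping] B:[] C:[sync] D:[]
After 13 (send(from=D, to=C, msg='stop')): A:[ping] B:[] C:[sync,stop] D:[]
After 14 (send(from=A, to=C, msg='data')): A:[ping] B:[] C:[sync,stop,data] D:[]

Answer: ping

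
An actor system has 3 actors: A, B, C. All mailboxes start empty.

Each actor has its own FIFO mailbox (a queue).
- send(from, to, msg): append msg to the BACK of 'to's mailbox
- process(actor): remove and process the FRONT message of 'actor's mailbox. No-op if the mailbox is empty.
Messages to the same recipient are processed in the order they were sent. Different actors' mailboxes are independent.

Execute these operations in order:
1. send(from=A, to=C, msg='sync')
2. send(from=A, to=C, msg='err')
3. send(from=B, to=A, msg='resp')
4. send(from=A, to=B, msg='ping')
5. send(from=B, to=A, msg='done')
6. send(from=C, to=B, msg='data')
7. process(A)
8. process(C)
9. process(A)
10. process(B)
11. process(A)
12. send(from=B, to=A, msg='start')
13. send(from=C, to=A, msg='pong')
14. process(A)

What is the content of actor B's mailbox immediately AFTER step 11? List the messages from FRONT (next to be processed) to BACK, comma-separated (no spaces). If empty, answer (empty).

After 1 (send(from=A, to=C, msg='sync')): A:[] B:[] C:[sync]
After 2 (send(from=A, to=C, msg='err')): A:[] B:[] C:[sync,err]
After 3 (send(from=B, to=A, msg='resp')): A:[resp] B:[] C:[sync,err]
After 4 (send(from=A, to=B, msg='ping')): A:[resp] B:[ping] C:[sync,err]
After 5 (send(from=B, to=A, msg='done')): A:[resp,done] B:[ping] C:[sync,err]
After 6 (send(from=C, to=B, msg='data')): A:[resp,done] B:[ping,data] C:[sync,err]
After 7 (process(A)): A:[done] B:[ping,data] C:[sync,err]
After 8 (process(C)): A:[done] B:[ping,data] C:[err]
After 9 (process(A)): A:[] B:[ping,data] C:[err]
After 10 (process(B)): A:[] B:[data] C:[err]
After 11 (process(A)): A:[] B:[data] C:[err]

data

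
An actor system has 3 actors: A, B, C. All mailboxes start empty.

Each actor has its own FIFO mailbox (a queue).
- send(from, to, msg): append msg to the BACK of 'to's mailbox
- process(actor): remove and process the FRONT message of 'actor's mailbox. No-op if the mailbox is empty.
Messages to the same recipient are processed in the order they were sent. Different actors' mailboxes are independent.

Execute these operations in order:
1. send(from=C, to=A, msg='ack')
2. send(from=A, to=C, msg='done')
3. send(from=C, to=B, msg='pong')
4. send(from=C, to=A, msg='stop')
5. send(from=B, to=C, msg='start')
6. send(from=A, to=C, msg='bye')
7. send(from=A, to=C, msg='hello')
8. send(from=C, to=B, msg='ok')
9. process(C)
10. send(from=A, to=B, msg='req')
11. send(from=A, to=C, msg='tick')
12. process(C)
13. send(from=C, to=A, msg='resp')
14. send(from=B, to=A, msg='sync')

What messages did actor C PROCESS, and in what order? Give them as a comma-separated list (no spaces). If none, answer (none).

Answer: done,start

Derivation:
After 1 (send(from=C, to=A, msg='ack')): A:[ack] B:[] C:[]
After 2 (send(from=A, to=C, msg='done')): A:[ack] B:[] C:[done]
After 3 (send(from=C, to=B, msg='pong')): A:[ack] B:[pong] C:[done]
After 4 (send(from=C, to=A, msg='stop')): A:[ack,stop] B:[pong] C:[done]
After 5 (send(from=B, to=C, msg='start')): A:[ack,stop] B:[pong] C:[done,start]
After 6 (send(from=A, to=C, msg='bye')): A:[ack,stop] B:[pong] C:[done,start,bye]
After 7 (send(from=A, to=C, msg='hello')): A:[ack,stop] B:[pong] C:[done,start,bye,hello]
After 8 (send(from=C, to=B, msg='ok')): A:[ack,stop] B:[pong,ok] C:[done,start,bye,hello]
After 9 (process(C)): A:[ack,stop] B:[pong,ok] C:[start,bye,hello]
After 10 (send(from=A, to=B, msg='req')): A:[ack,stop] B:[pong,ok,req] C:[start,bye,hello]
After 11 (send(from=A, to=C, msg='tick')): A:[ack,stop] B:[pong,ok,req] C:[start,bye,hello,tick]
After 12 (process(C)): A:[ack,stop] B:[pong,ok,req] C:[bye,hello,tick]
After 13 (send(from=C, to=A, msg='resp')): A:[ack,stop,resp] B:[pong,ok,req] C:[bye,hello,tick]
After 14 (send(from=B, to=A, msg='sync')): A:[ack,stop,resp,sync] B:[pong,ok,req] C:[bye,hello,tick]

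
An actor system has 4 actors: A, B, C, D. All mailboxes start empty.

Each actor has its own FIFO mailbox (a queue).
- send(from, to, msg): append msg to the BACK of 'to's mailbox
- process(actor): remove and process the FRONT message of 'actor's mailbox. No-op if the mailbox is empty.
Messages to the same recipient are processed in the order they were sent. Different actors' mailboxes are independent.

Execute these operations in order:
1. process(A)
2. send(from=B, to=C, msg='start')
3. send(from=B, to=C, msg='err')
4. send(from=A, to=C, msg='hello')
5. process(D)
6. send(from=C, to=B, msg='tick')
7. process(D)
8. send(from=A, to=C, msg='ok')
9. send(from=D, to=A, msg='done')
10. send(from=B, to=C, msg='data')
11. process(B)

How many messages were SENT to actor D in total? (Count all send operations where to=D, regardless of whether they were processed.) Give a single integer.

After 1 (process(A)): A:[] B:[] C:[] D:[]
After 2 (send(from=B, to=C, msg='start')): A:[] B:[] C:[start] D:[]
After 3 (send(from=B, to=C, msg='err')): A:[] B:[] C:[start,err] D:[]
After 4 (send(from=A, to=C, msg='hello')): A:[] B:[] C:[start,err,hello] D:[]
After 5 (process(D)): A:[] B:[] C:[start,err,hello] D:[]
After 6 (send(from=C, to=B, msg='tick')): A:[] B:[tick] C:[start,err,hello] D:[]
After 7 (process(D)): A:[] B:[tick] C:[start,err,hello] D:[]
After 8 (send(from=A, to=C, msg='ok')): A:[] B:[tick] C:[start,err,hello,ok] D:[]
After 9 (send(from=D, to=A, msg='done')): A:[done] B:[tick] C:[start,err,hello,ok] D:[]
After 10 (send(from=B, to=C, msg='data')): A:[done] B:[tick] C:[start,err,hello,ok,data] D:[]
After 11 (process(B)): A:[done] B:[] C:[start,err,hello,ok,data] D:[]

Answer: 0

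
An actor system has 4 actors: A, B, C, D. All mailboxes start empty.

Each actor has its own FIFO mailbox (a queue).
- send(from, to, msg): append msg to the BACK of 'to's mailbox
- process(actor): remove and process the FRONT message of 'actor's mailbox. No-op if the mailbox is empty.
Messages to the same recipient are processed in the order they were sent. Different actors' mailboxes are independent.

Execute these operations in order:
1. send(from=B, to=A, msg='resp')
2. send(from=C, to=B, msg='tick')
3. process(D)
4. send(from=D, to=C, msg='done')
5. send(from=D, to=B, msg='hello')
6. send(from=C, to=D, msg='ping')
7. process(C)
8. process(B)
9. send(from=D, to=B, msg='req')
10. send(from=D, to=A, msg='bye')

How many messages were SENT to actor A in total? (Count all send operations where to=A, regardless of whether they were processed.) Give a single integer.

After 1 (send(from=B, to=A, msg='resp')): A:[resp] B:[] C:[] D:[]
After 2 (send(from=C, to=B, msg='tick')): A:[resp] B:[tick] C:[] D:[]
After 3 (process(D)): A:[resp] B:[tick] C:[] D:[]
After 4 (send(from=D, to=C, msg='done')): A:[resp] B:[tick] C:[done] D:[]
After 5 (send(from=D, to=B, msg='hello')): A:[resp] B:[tick,hello] C:[done] D:[]
After 6 (send(from=C, to=D, msg='ping')): A:[resp] B:[tick,hello] C:[done] D:[ping]
After 7 (process(C)): A:[resp] B:[tick,hello] C:[] D:[ping]
After 8 (process(B)): A:[resp] B:[hello] C:[] D:[ping]
After 9 (send(from=D, to=B, msg='req')): A:[resp] B:[hello,req] C:[] D:[ping]
After 10 (send(from=D, to=A, msg='bye')): A:[resp,bye] B:[hello,req] C:[] D:[ping]

Answer: 2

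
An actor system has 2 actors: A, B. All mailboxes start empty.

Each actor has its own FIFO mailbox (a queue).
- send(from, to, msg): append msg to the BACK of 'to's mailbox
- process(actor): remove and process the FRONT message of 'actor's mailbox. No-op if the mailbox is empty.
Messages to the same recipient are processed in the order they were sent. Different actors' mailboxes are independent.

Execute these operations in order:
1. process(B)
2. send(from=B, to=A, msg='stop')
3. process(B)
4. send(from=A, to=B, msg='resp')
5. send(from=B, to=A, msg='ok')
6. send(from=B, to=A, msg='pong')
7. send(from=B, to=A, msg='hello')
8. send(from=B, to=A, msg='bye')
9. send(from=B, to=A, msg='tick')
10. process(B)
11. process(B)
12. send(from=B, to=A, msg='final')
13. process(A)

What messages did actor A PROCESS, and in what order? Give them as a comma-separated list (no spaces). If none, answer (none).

After 1 (process(B)): A:[] B:[]
After 2 (send(from=B, to=A, msg='stop')): A:[stop] B:[]
After 3 (process(B)): A:[stop] B:[]
After 4 (send(from=A, to=B, msg='resp')): A:[stop] B:[resp]
After 5 (send(from=B, to=A, msg='ok')): A:[stop,ok] B:[resp]
After 6 (send(from=B, to=A, msg='pong')): A:[stop,ok,pong] B:[resp]
After 7 (send(from=B, to=A, msg='hello')): A:[stop,ok,pong,hello] B:[resp]
After 8 (send(from=B, to=A, msg='bye')): A:[stop,ok,pong,hello,bye] B:[resp]
After 9 (send(from=B, to=A, msg='tick')): A:[stop,ok,pong,hello,bye,tick] B:[resp]
After 10 (process(B)): A:[stop,ok,pong,hello,bye,tick] B:[]
After 11 (process(B)): A:[stop,ok,pong,hello,bye,tick] B:[]
After 12 (send(from=B, to=A, msg='final')): A:[stop,ok,pong,hello,bye,tick,final] B:[]
After 13 (process(A)): A:[ok,pong,hello,bye,tick,final] B:[]

Answer: stop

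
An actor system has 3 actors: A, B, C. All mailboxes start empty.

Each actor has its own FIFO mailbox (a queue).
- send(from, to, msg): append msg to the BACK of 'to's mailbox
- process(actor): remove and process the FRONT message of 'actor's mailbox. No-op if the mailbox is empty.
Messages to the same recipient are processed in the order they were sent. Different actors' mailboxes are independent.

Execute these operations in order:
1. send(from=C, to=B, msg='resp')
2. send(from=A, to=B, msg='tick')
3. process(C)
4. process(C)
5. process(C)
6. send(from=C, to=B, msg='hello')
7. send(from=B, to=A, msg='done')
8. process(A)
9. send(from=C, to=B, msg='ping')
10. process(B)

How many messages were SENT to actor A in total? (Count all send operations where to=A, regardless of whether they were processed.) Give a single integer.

After 1 (send(from=C, to=B, msg='resp')): A:[] B:[resp] C:[]
After 2 (send(from=A, to=B, msg='tick')): A:[] B:[resp,tick] C:[]
After 3 (process(C)): A:[] B:[resp,tick] C:[]
After 4 (process(C)): A:[] B:[resp,tick] C:[]
After 5 (process(C)): A:[] B:[resp,tick] C:[]
After 6 (send(from=C, to=B, msg='hello')): A:[] B:[resp,tick,hello] C:[]
After 7 (send(from=B, to=A, msg='done')): A:[done] B:[resp,tick,hello] C:[]
After 8 (process(A)): A:[] B:[resp,tick,hello] C:[]
After 9 (send(from=C, to=B, msg='ping')): A:[] B:[resp,tick,hello,ping] C:[]
After 10 (process(B)): A:[] B:[tick,hello,ping] C:[]

Answer: 1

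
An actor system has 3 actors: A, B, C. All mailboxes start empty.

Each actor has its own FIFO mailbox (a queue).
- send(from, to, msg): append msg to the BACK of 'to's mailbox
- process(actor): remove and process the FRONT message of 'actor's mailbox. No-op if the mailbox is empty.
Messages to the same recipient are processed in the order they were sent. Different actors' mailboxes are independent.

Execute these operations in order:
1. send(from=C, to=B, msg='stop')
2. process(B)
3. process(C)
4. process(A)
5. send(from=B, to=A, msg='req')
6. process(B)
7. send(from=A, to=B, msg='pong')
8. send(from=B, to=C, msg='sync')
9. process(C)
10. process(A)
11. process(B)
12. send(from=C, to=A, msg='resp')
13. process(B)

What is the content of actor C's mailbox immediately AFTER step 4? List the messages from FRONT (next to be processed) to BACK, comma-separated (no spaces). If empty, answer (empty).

After 1 (send(from=C, to=B, msg='stop')): A:[] B:[stop] C:[]
After 2 (process(B)): A:[] B:[] C:[]
After 3 (process(C)): A:[] B:[] C:[]
After 4 (process(A)): A:[] B:[] C:[]

(empty)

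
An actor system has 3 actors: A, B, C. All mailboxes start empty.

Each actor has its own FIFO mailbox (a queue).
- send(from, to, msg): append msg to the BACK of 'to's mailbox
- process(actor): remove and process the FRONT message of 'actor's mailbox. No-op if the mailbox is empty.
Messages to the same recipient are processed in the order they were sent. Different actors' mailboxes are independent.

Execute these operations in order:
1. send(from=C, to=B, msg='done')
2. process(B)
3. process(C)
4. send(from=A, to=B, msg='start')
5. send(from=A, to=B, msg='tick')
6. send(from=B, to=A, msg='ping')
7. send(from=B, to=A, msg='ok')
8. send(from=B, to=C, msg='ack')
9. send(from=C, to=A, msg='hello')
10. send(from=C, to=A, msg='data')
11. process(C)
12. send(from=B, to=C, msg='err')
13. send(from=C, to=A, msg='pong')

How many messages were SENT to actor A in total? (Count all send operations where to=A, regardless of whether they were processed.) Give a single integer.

Answer: 5

Derivation:
After 1 (send(from=C, to=B, msg='done')): A:[] B:[done] C:[]
After 2 (process(B)): A:[] B:[] C:[]
After 3 (process(C)): A:[] B:[] C:[]
After 4 (send(from=A, to=B, msg='start')): A:[] B:[start] C:[]
After 5 (send(from=A, to=B, msg='tick')): A:[] B:[start,tick] C:[]
After 6 (send(from=B, to=A, msg='ping')): A:[ping] B:[start,tick] C:[]
After 7 (send(from=B, to=A, msg='ok')): A:[ping,ok] B:[start,tick] C:[]
After 8 (send(from=B, to=C, msg='ack')): A:[ping,ok] B:[start,tick] C:[ack]
After 9 (send(from=C, to=A, msg='hello')): A:[ping,ok,hello] B:[start,tick] C:[ack]
After 10 (send(from=C, to=A, msg='data')): A:[ping,ok,hello,data] B:[start,tick] C:[ack]
After 11 (process(C)): A:[ping,ok,hello,data] B:[start,tick] C:[]
After 12 (send(from=B, to=C, msg='err')): A:[ping,ok,hello,data] B:[start,tick] C:[err]
After 13 (send(from=C, to=A, msg='pong')): A:[ping,ok,hello,data,pong] B:[start,tick] C:[err]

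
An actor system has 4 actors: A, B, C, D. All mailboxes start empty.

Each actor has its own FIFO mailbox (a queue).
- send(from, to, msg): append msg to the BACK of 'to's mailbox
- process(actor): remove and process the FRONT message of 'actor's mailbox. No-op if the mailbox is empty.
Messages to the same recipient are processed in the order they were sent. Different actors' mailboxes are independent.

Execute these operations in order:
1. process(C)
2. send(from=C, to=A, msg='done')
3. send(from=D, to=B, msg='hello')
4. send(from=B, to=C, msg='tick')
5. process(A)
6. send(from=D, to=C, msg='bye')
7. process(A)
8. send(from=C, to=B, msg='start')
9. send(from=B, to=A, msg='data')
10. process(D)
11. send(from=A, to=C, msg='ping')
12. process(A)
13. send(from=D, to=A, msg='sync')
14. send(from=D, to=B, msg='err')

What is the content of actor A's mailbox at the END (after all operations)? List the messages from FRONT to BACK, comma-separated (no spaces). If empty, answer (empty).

After 1 (process(C)): A:[] B:[] C:[] D:[]
After 2 (send(from=C, to=A, msg='done')): A:[done] B:[] C:[] D:[]
After 3 (send(from=D, to=B, msg='hello')): A:[done] B:[hello] C:[] D:[]
After 4 (send(from=B, to=C, msg='tick')): A:[done] B:[hello] C:[tick] D:[]
After 5 (process(A)): A:[] B:[hello] C:[tick] D:[]
After 6 (send(from=D, to=C, msg='bye')): A:[] B:[hello] C:[tick,bye] D:[]
After 7 (process(A)): A:[] B:[hello] C:[tick,bye] D:[]
After 8 (send(from=C, to=B, msg='start')): A:[] B:[hello,start] C:[tick,bye] D:[]
After 9 (send(from=B, to=A, msg='data')): A:[data] B:[hello,start] C:[tick,bye] D:[]
After 10 (process(D)): A:[data] B:[hello,start] C:[tick,bye] D:[]
After 11 (send(from=A, to=C, msg='ping')): A:[data] B:[hello,start] C:[tick,bye,ping] D:[]
After 12 (process(A)): A:[] B:[hello,start] C:[tick,bye,ping] D:[]
After 13 (send(from=D, to=A, msg='sync')): A:[sync] B:[hello,start] C:[tick,bye,ping] D:[]
After 14 (send(from=D, to=B, msg='err')): A:[sync] B:[hello,start,err] C:[tick,bye,ping] D:[]

Answer: sync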